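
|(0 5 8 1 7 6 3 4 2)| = 9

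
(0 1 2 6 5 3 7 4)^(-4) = (0 5)(1 3)(2 7)(4 6)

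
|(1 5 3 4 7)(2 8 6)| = 15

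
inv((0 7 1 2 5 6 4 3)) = (0 3 4 6 5 2 1 7)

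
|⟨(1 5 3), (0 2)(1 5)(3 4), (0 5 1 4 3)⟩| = 720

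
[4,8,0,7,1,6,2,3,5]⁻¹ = [2,4,6,7,0,8,5,3,1]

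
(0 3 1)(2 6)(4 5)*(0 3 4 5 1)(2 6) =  (0 4 1 3)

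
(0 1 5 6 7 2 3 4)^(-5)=(0 6 3 1 7 4 5 2)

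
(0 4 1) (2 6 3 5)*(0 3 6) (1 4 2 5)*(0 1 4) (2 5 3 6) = (0 5 3 4) (1 6 2) 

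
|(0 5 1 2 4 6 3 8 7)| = 9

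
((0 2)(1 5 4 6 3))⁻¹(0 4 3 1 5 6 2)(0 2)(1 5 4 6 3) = (0 2 6 1 5 4 3)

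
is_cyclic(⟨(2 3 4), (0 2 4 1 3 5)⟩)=no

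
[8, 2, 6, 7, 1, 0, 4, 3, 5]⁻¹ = [5, 4, 1, 7, 6, 8, 2, 3, 0]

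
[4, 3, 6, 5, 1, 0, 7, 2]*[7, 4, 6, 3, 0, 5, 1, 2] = [0, 3, 1, 5, 4, 7, 2, 6]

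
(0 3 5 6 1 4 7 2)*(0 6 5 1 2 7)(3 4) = (0 4)(1 3)(2 6)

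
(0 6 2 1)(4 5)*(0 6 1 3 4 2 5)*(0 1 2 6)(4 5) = (0 2 3 5 6 4 1)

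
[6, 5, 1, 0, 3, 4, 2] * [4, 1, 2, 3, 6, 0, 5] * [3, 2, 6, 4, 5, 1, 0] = [1, 3, 2, 5, 4, 0, 6]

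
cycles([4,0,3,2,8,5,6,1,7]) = (0 4 8 7 1)(2 3)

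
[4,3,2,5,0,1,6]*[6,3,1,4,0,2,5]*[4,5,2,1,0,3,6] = [4,0,5,2,6,1,3]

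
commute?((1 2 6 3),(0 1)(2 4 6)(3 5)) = no:(1 2 6 3) * (0 1)(2 4 6)(3 5) = (0 1 4 6 5 3),(0 1)(2 4 6)(3 5) * (1 2 6 3) = (0 2 4 3 5 1)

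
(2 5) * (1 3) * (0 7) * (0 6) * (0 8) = (0 7 6 8) (1 3) (2 5) 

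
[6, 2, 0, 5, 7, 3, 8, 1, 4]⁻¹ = [2, 7, 1, 5, 8, 3, 0, 4, 6]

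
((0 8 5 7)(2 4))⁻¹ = (0 7 5 8)(2 4)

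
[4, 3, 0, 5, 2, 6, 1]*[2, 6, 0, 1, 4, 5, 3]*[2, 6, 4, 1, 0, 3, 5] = [0, 6, 4, 3, 2, 1, 5]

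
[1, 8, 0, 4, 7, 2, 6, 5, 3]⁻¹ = [2, 0, 5, 8, 3, 7, 6, 4, 1]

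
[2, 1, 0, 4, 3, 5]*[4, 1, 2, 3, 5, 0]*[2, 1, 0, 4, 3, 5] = [0, 1, 3, 5, 4, 2]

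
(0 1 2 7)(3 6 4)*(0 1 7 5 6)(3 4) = (0 7 1 2 5 6 3)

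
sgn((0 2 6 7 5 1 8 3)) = -1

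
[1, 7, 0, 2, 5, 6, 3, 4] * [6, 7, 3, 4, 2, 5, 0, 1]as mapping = [0→7, 1→1, 2→6, 3→3, 4→5, 5→0, 6→4, 7→2]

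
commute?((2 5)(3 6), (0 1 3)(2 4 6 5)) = no:(2 5)(3 6)*(0 1 3)(2 4 6 5) = (0 1 3 5 4 6), (0 1 3)(2 4 6 5)*(2 5)(3 6) = (0 1 6 2 4 3)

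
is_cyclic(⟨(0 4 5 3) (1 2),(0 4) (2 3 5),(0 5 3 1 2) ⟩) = no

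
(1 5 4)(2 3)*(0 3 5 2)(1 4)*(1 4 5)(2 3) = (0 2 1 3)(4 5)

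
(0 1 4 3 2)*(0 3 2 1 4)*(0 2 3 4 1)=(0 1 2 4 3) 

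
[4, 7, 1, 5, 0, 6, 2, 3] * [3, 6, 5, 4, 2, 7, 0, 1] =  [2, 1, 6, 7, 3, 0, 5, 4]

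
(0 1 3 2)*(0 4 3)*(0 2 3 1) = (1 2 4)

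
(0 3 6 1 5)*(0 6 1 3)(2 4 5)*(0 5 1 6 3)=(0 5 3 6)(1 2 4)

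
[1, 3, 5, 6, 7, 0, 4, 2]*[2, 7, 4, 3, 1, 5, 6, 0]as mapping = [0→7, 1→3, 2→5, 3→6, 4→0, 5→2, 6→1, 7→4]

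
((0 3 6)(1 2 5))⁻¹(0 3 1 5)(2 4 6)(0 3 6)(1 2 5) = (0 5 4)(1 3 6 2)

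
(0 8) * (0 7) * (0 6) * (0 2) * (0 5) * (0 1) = (0 8 7 6 2 5 1) 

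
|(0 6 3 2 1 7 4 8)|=8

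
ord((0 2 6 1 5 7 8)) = 7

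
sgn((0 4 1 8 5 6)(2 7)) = 1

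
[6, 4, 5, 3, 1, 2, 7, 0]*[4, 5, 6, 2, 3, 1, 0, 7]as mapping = [0→0, 1→3, 2→1, 3→2, 4→5, 5→6, 6→7, 7→4]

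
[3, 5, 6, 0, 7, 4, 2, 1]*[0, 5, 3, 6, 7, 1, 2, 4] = [6, 1, 2, 0, 4, 7, 3, 5]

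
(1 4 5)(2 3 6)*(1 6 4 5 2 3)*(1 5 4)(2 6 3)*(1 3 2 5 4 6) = (1 6 5 2 4)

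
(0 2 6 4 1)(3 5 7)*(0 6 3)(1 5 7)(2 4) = (0 4 5 1 6 2 3 7)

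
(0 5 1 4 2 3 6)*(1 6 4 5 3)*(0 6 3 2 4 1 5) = (0 2 5 3 1)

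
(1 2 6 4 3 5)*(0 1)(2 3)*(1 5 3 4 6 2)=(0 5)(1 4)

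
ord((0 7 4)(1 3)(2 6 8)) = 6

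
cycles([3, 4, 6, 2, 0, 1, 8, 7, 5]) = (0 3 2 6 8 5 1 4)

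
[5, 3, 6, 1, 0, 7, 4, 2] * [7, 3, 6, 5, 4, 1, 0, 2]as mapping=[0→1, 1→5, 2→0, 3→3, 4→7, 5→2, 6→4, 7→6]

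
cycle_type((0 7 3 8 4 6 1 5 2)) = 9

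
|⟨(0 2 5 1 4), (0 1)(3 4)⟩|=60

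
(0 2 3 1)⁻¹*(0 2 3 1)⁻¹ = (0 3)(1 2)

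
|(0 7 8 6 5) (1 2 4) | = 15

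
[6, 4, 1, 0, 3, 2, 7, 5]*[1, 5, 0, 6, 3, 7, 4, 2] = [4, 3, 5, 1, 6, 0, 2, 7]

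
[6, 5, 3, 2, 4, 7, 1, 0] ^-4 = [6, 5, 2, 3, 4, 7, 1, 0] 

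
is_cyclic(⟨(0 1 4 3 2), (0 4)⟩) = no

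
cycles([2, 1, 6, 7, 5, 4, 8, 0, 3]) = (0 2 6 8 3 7)(4 5)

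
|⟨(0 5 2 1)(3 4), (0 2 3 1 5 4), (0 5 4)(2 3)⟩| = 720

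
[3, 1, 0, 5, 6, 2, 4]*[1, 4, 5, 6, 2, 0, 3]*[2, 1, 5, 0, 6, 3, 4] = [4, 6, 1, 2, 0, 3, 5]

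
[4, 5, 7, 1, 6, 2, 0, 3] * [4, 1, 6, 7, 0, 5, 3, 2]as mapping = [0→0, 1→5, 2→2, 3→1, 4→3, 5→6, 6→4, 7→7]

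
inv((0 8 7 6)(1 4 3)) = (0 6 7 8)(1 3 4)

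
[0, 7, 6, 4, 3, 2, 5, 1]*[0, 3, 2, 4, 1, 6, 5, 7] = [0, 7, 5, 1, 4, 2, 6, 3]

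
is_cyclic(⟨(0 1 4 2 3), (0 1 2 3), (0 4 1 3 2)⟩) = no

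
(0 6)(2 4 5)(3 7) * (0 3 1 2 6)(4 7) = (1 2 7)(3 4 5 6)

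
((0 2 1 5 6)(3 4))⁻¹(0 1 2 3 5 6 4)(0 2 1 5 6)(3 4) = (0 3 2 5 1 4 6)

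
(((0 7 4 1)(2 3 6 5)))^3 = (0 1 4 7)(2 5 6 3)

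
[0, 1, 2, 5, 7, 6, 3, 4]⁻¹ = [0, 1, 2, 6, 7, 3, 5, 4]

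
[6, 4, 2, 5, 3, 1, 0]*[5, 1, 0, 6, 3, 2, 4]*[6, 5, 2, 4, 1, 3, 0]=[1, 4, 6, 2, 0, 5, 3]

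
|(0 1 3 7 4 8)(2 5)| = 6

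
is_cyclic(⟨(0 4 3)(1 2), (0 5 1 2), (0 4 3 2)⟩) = no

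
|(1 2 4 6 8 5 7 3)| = 8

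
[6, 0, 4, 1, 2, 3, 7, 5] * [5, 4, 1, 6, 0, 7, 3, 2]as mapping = [0→3, 1→5, 2→0, 3→4, 4→1, 5→6, 6→2, 7→7]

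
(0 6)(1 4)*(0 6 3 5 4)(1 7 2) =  (0 3 5 4 7 2 1)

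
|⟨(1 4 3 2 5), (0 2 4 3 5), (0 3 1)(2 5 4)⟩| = 360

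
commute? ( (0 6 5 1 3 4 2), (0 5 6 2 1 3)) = no: (0 6 5 1 3 4 2) * (0 5 6 2 1 3) = (0 2 5 3 4 1), (0 5 6 2 1 3) * (0 6 5 1 3 4 2) = (0 1 4 2 3 6)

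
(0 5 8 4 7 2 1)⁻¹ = (0 1 2 7 4 8 5)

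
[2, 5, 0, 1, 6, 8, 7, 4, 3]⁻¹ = [2, 3, 0, 8, 7, 1, 4, 6, 5]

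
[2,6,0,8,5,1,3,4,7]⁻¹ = [2,5,0,6,7,4,1,8,3]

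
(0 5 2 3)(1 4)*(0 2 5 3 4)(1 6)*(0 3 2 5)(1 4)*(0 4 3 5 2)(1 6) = (1 5 4)(2 6 3)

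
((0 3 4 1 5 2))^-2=(0 5 4)(1 3 2)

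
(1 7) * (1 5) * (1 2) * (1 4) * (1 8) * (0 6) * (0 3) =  (0 6 3)(1 7 5 2 4 8)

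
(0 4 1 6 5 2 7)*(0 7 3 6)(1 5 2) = (0 4 5 1)(2 3 6)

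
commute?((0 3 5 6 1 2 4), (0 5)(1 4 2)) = no:(0 3 5 6 1 2 4)*(0 5)(1 4 2) = (0 3)(4 5 6), (0 5)(1 4 2)*(0 3 5 6 1 2 4) = (0 6 1)(3 5)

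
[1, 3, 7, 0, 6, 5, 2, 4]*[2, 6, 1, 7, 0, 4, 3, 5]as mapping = [0→6, 1→7, 2→5, 3→2, 4→3, 5→4, 6→1, 7→0]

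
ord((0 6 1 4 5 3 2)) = 7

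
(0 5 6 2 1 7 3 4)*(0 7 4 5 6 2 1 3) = (0 6 1 4 7)(2 3 5)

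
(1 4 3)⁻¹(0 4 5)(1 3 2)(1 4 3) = (0 3 5)(1 2 4)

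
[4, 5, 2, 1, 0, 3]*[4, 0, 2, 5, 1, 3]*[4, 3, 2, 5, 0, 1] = [3, 5, 2, 4, 0, 1]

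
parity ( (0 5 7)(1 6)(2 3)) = even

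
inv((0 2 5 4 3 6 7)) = (0 7 6 3 4 5 2)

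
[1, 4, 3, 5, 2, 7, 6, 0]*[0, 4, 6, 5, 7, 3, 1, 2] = [4, 7, 5, 3, 6, 2, 1, 0]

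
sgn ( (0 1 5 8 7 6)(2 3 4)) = -1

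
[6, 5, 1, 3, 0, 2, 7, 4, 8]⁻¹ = [4, 2, 5, 3, 7, 1, 0, 6, 8]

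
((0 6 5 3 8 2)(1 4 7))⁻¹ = (0 2 8 3 5 6)(1 7 4)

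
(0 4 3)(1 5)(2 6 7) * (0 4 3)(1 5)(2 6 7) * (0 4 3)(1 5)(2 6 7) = (1 5)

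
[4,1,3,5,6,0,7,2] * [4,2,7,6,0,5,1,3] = [0,2,6,5,1,4,3,7]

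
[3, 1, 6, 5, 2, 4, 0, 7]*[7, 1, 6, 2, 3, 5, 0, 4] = [2, 1, 0, 5, 6, 3, 7, 4]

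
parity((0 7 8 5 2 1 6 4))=odd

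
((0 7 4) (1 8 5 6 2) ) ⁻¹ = (0 4 7) (1 2 6 5 8) 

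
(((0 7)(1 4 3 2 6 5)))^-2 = (1 6 3)(2 4 5)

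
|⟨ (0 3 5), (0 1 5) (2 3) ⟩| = 120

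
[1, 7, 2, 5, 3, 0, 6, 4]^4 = [3, 5, 2, 7, 1, 4, 6, 0]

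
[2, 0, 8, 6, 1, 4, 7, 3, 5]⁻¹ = [1, 4, 0, 7, 5, 8, 3, 6, 2]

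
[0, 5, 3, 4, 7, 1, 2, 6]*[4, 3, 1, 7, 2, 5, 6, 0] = [4, 5, 7, 2, 0, 3, 1, 6]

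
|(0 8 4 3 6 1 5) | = 7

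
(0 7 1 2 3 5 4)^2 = (0 1 3 4 7 2 5)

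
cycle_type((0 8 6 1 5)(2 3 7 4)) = 4.5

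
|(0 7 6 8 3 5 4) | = 7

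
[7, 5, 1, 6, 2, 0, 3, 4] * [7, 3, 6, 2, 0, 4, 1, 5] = [5, 4, 3, 1, 6, 7, 2, 0]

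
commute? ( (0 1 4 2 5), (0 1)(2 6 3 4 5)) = no: (0 1 4 2 5)*(0 1)(2 6 3 4 5) = (1 5)(3 4 6), (0 1)(2 6 3 4 5)*(0 1 4 2 5) = (0 4)(2 6 3)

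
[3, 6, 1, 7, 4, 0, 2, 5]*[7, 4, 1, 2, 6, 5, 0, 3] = [2, 0, 4, 3, 6, 7, 1, 5]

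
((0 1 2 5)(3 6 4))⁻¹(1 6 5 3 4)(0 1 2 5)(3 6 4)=(0 6 3 2 4)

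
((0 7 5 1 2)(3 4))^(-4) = (0 7 5 1 2)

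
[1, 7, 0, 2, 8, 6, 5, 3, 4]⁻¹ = [2, 0, 3, 7, 8, 6, 5, 1, 4]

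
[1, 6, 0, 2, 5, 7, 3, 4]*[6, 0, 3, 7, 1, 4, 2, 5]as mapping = [0→0, 1→2, 2→6, 3→3, 4→4, 5→5, 6→7, 7→1]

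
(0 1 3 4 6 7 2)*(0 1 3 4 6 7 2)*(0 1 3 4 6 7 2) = (0 4 2 3 7 1 6)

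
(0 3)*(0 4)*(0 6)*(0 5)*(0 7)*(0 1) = (0 3 4 6 5 7 1)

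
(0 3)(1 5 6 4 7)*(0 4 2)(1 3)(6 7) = (0 1 5 7 3 4 6 2)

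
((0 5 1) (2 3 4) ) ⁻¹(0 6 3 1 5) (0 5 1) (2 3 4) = (0 1 5 6 4) 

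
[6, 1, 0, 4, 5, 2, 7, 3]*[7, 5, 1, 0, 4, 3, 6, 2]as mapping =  [0→6, 1→5, 2→7, 3→4, 4→3, 5→1, 6→2, 7→0]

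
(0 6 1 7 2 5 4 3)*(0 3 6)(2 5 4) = (1 7 5 2 4 6)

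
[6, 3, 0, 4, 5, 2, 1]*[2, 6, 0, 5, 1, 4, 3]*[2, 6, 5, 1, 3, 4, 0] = [1, 4, 5, 6, 3, 2, 0]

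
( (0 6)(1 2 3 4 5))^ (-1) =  (0 6)(1 5 4 3 2)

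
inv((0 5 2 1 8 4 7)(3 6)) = (0 7 4 8 1 2 5)(3 6)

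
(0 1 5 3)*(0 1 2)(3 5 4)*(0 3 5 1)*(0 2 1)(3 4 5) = (0 1 5)(2 4 3)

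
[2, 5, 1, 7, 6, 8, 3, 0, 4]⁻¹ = [7, 2, 0, 6, 8, 1, 4, 3, 5]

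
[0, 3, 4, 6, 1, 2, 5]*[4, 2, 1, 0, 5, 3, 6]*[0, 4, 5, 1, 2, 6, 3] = [2, 0, 6, 3, 5, 4, 1]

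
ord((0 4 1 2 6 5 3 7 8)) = 9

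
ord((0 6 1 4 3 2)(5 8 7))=6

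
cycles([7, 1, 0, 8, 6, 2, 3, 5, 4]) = (0 7 5 2)(3 8 4 6)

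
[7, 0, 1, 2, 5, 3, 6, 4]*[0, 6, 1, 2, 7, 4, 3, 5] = [5, 0, 6, 1, 4, 2, 3, 7]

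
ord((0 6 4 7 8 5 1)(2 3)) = 14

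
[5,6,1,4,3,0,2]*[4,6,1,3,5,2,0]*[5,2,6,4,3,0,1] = [6,5,1,0,4,3,2]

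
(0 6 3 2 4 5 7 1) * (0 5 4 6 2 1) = (0 2 6 3 1 5 7)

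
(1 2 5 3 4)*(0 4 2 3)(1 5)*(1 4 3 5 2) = (0 3 1 5)(2 4)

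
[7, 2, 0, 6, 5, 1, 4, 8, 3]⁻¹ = [2, 5, 1, 8, 6, 4, 3, 0, 7]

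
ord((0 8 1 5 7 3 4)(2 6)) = 14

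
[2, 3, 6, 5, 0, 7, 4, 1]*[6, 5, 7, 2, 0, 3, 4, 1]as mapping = [0→7, 1→2, 2→4, 3→3, 4→6, 5→1, 6→0, 7→5]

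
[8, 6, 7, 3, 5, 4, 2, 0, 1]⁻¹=[7, 8, 6, 3, 5, 4, 1, 2, 0]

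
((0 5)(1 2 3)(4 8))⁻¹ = (0 5)(1 3 2)(4 8)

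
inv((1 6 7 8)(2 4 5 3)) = (1 8 7 6)(2 3 5 4)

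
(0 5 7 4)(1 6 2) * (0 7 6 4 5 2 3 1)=(0 2)(1 4 7 5 6 3)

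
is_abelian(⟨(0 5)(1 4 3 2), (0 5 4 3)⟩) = no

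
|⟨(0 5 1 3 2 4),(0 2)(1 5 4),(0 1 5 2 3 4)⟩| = 720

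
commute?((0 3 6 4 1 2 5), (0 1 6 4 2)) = no:(0 3 6 4 1 2 5)*(0 1 6 4 2) = (0 3 4 6 2 5 1), (0 1 6 4 2)*(0 3 6 4 1 2 5) = (0 2 3 6 1 4 5)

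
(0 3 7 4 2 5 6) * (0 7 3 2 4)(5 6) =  (0 2 6 7)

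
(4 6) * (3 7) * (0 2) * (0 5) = (0 2 5)(3 7)(4 6)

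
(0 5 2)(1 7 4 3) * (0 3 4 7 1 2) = (0 5)(2 3)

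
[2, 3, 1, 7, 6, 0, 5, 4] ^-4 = [7, 6, 4, 5, 2, 3, 1, 0] 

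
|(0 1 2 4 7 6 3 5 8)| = 9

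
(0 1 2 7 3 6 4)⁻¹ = (0 4 6 3 7 2 1)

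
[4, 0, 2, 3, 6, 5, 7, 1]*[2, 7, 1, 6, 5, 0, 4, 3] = [5, 2, 1, 6, 4, 0, 3, 7]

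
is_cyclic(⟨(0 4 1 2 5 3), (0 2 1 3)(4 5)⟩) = no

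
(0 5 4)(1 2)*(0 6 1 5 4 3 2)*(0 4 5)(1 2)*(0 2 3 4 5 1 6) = (0 1 5 4)(3 6)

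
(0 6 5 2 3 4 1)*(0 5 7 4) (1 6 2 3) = (0 2 1 5 3) (4 6 7) 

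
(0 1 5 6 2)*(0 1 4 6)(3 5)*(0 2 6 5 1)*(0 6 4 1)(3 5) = (0 1 5 2 6 4 3)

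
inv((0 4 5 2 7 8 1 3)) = (0 3 1 8 7 2 5 4)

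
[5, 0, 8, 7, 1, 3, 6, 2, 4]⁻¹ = [1, 4, 7, 5, 8, 0, 6, 3, 2]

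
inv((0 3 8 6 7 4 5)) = (0 5 4 7 6 8 3)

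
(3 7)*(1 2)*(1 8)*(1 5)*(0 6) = (0 6)(1 2 8 5)(3 7)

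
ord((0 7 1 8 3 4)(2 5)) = 6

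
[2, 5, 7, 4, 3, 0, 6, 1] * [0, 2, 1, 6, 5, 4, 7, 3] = [1, 4, 3, 5, 6, 0, 7, 2]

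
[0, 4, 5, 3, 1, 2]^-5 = [0, 4, 5, 3, 1, 2]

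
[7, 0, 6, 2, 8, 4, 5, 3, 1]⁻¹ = [1, 8, 3, 7, 5, 6, 2, 0, 4]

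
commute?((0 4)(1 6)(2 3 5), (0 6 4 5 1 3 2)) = no:(0 4)(1 6)(2 3 5)*(0 6 4 5 1 3 2) = (0 5)(1 4 6 3), (0 6 4 5 1 3 2)*(0 4)(1 6)(2 3 5) = (0 1 5 6)(2 4)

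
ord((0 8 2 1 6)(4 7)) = 10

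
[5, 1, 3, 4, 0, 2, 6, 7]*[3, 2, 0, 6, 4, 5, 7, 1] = [5, 2, 6, 4, 3, 0, 7, 1]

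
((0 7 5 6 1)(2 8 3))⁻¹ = (0 1 6 5 7)(2 3 8)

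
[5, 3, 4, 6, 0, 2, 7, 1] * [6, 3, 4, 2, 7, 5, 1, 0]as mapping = [0→5, 1→2, 2→7, 3→1, 4→6, 5→4, 6→0, 7→3]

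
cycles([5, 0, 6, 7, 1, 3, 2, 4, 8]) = (0 5 3 7 4 1)(2 6)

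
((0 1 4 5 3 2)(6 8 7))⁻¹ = (0 2 3 5 4 1)(6 7 8)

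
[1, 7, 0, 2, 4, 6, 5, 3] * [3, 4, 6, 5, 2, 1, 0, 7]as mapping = [0→4, 1→7, 2→3, 3→6, 4→2, 5→0, 6→1, 7→5]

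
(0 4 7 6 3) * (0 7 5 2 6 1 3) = (0 4 5 2 6) (1 3 7) 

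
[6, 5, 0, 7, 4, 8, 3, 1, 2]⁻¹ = [2, 7, 8, 6, 4, 1, 0, 3, 5]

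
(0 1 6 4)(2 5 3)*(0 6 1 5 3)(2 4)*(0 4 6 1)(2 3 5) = (0 2 5 4 1)(3 6)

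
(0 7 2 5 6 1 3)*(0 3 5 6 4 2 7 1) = (0 1 5 4 2 6)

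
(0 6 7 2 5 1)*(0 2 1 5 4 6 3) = (0 3)(1 2 4 6 7)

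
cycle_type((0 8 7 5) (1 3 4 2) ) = 4^2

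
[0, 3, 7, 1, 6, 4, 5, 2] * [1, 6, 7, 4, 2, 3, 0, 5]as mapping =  [0→1, 1→4, 2→5, 3→6, 4→0, 5→2, 6→3, 7→7]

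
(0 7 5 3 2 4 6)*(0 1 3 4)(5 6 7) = (0 5 4 7 6 1 3 2)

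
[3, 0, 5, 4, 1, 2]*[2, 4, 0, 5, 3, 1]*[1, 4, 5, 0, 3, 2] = [2, 5, 4, 0, 3, 1]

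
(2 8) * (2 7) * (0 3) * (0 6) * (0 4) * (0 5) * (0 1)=(0 3 6 4 5 1)(2 8 7)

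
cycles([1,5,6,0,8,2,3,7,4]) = (0 1 5 2 6 3)(4 8)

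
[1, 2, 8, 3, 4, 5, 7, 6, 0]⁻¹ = [8, 0, 1, 3, 4, 5, 7, 6, 2]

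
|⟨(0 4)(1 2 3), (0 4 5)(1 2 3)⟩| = 18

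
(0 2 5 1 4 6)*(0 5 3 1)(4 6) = (0 2 3 1 6 5)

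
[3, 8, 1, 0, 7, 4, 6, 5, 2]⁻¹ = [3, 2, 8, 0, 5, 7, 6, 4, 1]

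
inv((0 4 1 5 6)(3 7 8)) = (0 6 5 1 4)(3 8 7)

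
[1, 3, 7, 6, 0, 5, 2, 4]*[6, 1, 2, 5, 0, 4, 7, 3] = [1, 5, 3, 7, 6, 4, 2, 0]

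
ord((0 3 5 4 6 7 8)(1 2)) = 14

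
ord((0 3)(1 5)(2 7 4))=6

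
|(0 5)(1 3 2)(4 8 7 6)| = 12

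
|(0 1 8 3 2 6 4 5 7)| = 9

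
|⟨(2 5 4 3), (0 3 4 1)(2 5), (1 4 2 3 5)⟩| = 720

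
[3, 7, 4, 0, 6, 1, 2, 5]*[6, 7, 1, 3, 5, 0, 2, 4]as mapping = [0→3, 1→4, 2→5, 3→6, 4→2, 5→7, 6→1, 7→0]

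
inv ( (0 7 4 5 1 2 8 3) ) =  (0 3 8 2 1 5 4 7) 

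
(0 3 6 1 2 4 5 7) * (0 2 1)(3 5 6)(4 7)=(0 5 4 6)(2 7)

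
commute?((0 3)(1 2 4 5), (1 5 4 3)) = no:(0 3)(1 2 4 5)*(1 5 4 3) = (0 1 2 3), (1 5 4 3)*(0 3)(1 2 4 5) = (0 3 2 4)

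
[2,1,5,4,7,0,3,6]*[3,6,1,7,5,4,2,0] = [1,6,4,5,0,3,7,2]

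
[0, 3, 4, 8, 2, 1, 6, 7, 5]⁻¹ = [0, 5, 4, 1, 2, 8, 6, 7, 3]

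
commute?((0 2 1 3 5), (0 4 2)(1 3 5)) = no:(0 2 1 3 5) * (0 4 2)(1 3 5) = (1 5 4 2 3), (0 4 2)(1 3 5) * (0 2 1 3 5) = (0 4 1 5 3)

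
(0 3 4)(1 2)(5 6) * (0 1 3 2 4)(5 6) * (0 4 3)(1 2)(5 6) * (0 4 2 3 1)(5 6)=(2 4 3)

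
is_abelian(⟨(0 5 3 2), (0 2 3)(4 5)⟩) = no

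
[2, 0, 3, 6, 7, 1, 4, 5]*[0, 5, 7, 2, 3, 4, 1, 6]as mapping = [0→7, 1→0, 2→2, 3→1, 4→6, 5→5, 6→3, 7→4]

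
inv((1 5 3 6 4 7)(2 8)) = (1 7 4 6 3 5)(2 8)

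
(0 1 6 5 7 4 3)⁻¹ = (0 3 4 7 5 6 1)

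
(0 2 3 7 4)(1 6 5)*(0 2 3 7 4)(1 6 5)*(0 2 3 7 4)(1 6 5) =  (0 7 2 4 3)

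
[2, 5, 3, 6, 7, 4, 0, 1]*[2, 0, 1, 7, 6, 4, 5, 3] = [1, 4, 7, 5, 3, 6, 2, 0]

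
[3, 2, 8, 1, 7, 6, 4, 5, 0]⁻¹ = [8, 3, 1, 0, 6, 7, 5, 4, 2]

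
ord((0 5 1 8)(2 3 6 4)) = 4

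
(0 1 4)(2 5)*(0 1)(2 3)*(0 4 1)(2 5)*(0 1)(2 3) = (0 4 1)(2 3 5)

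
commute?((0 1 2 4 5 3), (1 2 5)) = no:(0 1 2 4 5 3)*(1 2 5) = (0 2 4 1 5 3), (1 2 5)*(0 1 2 4 5 3) = (0 1 4 5 2 3)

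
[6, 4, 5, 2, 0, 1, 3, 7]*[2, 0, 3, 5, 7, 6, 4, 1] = [4, 7, 6, 3, 2, 0, 5, 1]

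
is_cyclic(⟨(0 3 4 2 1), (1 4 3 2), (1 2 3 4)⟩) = no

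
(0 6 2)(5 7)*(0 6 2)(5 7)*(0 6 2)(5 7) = (5 7)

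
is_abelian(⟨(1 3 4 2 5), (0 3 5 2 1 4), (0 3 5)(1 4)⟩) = no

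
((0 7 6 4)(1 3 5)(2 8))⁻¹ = (0 4 6 7)(1 5 3)(2 8)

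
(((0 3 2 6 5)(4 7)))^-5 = (4 7)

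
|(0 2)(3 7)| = 2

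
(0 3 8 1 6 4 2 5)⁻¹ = (0 5 2 4 6 1 8 3)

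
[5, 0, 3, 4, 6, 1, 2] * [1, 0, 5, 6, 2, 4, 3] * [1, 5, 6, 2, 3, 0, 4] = [3, 5, 4, 6, 2, 1, 0]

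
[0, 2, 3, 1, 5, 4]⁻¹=[0, 3, 1, 2, 5, 4]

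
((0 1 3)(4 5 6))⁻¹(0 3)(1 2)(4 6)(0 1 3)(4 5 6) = (0 1)(2 3)(4 5)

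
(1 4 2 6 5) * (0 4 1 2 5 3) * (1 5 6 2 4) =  (0 1 5 4 6 3)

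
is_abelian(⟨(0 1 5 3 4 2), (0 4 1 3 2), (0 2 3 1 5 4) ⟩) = no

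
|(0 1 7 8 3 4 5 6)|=8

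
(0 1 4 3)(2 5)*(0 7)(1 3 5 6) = (0 3 7)(1 4 5 2 6)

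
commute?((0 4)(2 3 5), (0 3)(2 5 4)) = no:(0 4)(2 3 5)*(0 3)(2 5 4) = (0 2)(3 4), (0 3)(2 5 4)*(0 4)(2 3 5) = (0 5)(3 4)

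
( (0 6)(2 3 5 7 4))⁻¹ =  (0 6)(2 4 7 5 3)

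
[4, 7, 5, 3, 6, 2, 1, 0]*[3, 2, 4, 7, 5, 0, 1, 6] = [5, 6, 0, 7, 1, 4, 2, 3]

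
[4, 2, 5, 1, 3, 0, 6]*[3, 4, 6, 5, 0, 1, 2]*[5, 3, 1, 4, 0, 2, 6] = [5, 6, 3, 0, 2, 4, 1]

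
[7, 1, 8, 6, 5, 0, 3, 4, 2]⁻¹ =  [5, 1, 8, 6, 7, 4, 3, 0, 2]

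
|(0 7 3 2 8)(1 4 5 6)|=20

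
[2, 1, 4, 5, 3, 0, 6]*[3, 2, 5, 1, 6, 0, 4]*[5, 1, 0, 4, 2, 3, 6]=[3, 0, 6, 5, 1, 4, 2]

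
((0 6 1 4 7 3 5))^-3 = (0 7 6 3 1 5 4)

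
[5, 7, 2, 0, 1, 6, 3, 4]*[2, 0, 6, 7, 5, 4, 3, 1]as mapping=[0→4, 1→1, 2→6, 3→2, 4→0, 5→3, 6→7, 7→5]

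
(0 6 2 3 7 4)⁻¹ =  (0 4 7 3 2 6)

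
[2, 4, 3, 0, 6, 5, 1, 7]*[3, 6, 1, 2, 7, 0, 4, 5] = [1, 7, 2, 3, 4, 0, 6, 5]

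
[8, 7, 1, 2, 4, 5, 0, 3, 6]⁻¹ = [6, 2, 3, 7, 4, 5, 8, 1, 0]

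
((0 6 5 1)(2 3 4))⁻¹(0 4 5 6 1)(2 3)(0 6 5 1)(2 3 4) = (0 6 2 1 5)(3 4)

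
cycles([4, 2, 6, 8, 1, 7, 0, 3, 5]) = (0 4 1 2 6)(3 8 5 7)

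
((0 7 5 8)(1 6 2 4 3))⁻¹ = (0 8 5 7)(1 3 4 2 6)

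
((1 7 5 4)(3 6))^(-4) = ()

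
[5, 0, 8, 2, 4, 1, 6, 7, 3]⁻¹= [1, 5, 3, 8, 4, 0, 6, 7, 2]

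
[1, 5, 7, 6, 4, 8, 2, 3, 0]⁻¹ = [8, 0, 6, 7, 4, 1, 3, 2, 5]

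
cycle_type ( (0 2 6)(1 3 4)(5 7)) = 2.3^2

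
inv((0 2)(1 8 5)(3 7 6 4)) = (0 2)(1 5 8)(3 4 6 7)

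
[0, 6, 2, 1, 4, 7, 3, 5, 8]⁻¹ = [0, 3, 2, 6, 4, 7, 1, 5, 8]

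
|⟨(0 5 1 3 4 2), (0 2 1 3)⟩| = 120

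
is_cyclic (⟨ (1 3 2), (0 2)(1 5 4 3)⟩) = no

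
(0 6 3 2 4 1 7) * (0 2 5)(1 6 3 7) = (0 3 5)(2 4 6 7)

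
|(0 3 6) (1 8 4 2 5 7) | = 6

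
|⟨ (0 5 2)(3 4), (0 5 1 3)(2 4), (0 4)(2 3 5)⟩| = 720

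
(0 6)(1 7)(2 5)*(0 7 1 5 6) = (2 6 7 5)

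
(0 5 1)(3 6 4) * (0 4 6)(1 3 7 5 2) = (0 2 1 4 7 5 3)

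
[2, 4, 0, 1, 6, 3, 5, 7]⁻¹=[2, 3, 0, 5, 1, 6, 4, 7]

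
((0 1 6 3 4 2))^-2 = (0 4 6)(1 2 3)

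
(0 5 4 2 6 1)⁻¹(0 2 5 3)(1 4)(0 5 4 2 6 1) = (0 2)(3 5 6 4)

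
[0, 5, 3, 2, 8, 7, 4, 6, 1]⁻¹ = [0, 8, 3, 2, 6, 1, 7, 5, 4]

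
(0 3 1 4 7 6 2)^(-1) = (0 2 6 7 4 1 3)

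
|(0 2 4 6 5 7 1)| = 7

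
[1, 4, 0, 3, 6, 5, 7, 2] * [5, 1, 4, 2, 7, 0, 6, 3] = [1, 7, 5, 2, 6, 0, 3, 4]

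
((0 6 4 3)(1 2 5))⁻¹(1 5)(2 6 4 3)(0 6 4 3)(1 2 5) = (0 5 4 3)(1 2)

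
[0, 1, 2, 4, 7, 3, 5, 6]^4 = [0, 1, 2, 5, 3, 6, 7, 4]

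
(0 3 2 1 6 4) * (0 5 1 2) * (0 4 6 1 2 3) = (2 3 4 5) 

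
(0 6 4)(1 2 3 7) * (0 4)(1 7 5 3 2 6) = (0 1 6)(3 5)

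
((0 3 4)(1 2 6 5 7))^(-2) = (0 3 4)(1 5 2 7 6)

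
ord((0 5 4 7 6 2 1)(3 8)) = 14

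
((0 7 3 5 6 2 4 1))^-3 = (0 2 3 1 6 7 4 5)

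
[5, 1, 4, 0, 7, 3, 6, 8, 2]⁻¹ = [3, 1, 8, 5, 2, 0, 6, 4, 7]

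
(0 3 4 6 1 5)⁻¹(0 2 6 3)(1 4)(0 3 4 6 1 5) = (1 4 3 2)(5 6)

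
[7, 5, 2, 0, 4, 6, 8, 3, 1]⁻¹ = [3, 8, 2, 7, 4, 1, 5, 0, 6]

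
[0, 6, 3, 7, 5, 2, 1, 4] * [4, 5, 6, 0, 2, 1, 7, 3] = [4, 7, 0, 3, 1, 6, 5, 2]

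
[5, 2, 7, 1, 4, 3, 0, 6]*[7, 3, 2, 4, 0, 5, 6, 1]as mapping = [0→5, 1→2, 2→1, 3→3, 4→0, 5→4, 6→7, 7→6]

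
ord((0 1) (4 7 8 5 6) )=10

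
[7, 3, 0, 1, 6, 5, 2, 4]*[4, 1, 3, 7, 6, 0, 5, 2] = [2, 7, 4, 1, 5, 0, 3, 6]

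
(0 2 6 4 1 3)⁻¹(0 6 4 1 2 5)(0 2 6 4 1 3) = (1 3 6 5 2 4)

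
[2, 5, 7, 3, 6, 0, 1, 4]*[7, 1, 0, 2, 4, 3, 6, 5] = [0, 3, 5, 2, 6, 7, 1, 4]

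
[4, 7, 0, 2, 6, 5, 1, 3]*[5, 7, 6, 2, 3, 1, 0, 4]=[3, 4, 5, 6, 0, 1, 7, 2]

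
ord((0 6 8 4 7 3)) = 6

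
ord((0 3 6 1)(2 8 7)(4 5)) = 12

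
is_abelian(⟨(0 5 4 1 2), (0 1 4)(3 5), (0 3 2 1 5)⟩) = no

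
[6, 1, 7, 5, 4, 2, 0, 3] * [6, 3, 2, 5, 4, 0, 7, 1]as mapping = [0→7, 1→3, 2→1, 3→0, 4→4, 5→2, 6→6, 7→5]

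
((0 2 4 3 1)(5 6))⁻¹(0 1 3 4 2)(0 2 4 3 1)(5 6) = (0 1 3 4 2)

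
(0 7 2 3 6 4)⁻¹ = (0 4 6 3 2 7)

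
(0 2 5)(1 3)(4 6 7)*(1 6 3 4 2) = (0 1 4 3 6 7 2 5)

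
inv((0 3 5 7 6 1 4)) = (0 4 1 6 7 5 3)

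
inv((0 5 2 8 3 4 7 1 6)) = (0 6 1 7 4 3 8 2 5)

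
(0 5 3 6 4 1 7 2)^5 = (0 1 3 2 4 5 7 6)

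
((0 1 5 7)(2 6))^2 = (0 5)(1 7)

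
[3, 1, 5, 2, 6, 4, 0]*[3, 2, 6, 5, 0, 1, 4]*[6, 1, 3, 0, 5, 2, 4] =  [2, 3, 1, 4, 5, 6, 0]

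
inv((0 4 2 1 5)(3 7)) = (0 5 1 2 4)(3 7)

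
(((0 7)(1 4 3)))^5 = (0 7)(1 3 4)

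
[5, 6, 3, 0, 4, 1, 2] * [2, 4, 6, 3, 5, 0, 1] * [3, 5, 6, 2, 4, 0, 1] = [3, 5, 2, 6, 0, 4, 1]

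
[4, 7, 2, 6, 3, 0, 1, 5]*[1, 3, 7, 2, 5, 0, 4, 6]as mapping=[0→5, 1→6, 2→7, 3→4, 4→2, 5→1, 6→3, 7→0]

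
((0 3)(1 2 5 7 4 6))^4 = (1 4 5)(2 6 7)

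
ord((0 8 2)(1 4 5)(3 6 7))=3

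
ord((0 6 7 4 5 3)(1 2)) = 6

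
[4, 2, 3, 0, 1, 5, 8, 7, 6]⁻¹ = [3, 4, 1, 2, 0, 5, 8, 7, 6]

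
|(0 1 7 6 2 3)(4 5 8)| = 6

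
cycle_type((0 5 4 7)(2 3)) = 2.4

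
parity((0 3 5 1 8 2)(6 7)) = even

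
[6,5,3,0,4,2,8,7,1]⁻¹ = [3,8,5,2,4,1,0,7,6]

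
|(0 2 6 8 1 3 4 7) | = 8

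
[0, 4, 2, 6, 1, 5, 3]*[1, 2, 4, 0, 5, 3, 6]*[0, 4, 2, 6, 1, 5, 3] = [4, 5, 1, 3, 2, 6, 0]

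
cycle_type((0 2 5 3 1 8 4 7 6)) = 9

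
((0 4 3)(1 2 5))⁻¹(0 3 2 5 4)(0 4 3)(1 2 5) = (0 5 1 3 4)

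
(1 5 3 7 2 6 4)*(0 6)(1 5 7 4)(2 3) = (0 6 1 7 3 4 5 2)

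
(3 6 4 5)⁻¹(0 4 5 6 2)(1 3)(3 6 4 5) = (0 5 3 4 2)(1 6)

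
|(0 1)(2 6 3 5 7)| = 10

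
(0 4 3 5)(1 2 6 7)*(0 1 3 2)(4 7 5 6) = (0 7 3 6 5 1)(2 4)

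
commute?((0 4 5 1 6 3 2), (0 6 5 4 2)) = no:(0 4 5 1 6 3 2)*(0 6 5 4 2) = (0 2 6 3)(1 5), (0 6 5 4 2)*(0 4 5 1 6 3 2) = (0 3 2 4)(1 6)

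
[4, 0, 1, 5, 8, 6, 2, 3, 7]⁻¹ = [1, 2, 6, 7, 0, 3, 5, 8, 4]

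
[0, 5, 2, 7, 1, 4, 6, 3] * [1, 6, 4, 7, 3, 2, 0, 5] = [1, 2, 4, 5, 6, 3, 0, 7]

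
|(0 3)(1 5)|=2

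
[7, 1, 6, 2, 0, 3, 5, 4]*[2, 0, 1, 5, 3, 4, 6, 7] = [7, 0, 6, 1, 2, 5, 4, 3]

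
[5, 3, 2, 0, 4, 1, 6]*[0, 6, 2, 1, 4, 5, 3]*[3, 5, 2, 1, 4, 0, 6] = [0, 5, 2, 3, 4, 6, 1]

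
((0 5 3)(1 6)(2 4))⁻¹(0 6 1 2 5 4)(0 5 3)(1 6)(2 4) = (1 6 4 3 2 5)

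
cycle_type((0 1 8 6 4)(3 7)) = 2.5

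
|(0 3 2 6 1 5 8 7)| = 8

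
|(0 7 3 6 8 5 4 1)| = 8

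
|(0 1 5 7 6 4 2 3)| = 8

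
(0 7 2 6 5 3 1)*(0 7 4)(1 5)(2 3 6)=(0 4)(1 7 3 5 6)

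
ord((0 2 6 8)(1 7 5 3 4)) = 20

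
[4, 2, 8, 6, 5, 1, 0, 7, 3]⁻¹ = [6, 5, 1, 8, 0, 4, 3, 7, 2]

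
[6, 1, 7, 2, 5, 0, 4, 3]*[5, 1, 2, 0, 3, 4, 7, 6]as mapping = [0→7, 1→1, 2→6, 3→2, 4→4, 5→5, 6→3, 7→0]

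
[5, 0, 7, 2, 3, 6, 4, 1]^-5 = [4, 6, 0, 1, 7, 3, 2, 5]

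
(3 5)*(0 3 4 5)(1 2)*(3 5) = (0 5 4 3)(1 2)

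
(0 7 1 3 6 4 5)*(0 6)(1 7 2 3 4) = (0 2 3)(1 4 5 6)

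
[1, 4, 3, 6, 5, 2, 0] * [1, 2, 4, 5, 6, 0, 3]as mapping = [0→2, 1→6, 2→5, 3→3, 4→0, 5→4, 6→1]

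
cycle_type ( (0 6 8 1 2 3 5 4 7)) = 9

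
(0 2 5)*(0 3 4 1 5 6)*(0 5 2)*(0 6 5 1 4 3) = (0 6 1 2 5)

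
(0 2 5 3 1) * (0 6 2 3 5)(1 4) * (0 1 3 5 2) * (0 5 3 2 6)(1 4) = (0 3 1)(2 4)(5 6)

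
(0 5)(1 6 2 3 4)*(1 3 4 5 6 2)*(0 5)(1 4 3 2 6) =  (0 1 6 4 2 3)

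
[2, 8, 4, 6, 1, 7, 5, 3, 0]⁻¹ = [8, 4, 0, 7, 2, 6, 3, 5, 1]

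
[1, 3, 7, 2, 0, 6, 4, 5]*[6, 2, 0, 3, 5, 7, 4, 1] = [2, 3, 1, 0, 6, 4, 5, 7]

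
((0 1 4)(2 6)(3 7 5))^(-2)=(0 1 4)(3 7 5)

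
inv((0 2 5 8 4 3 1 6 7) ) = (0 7 6 1 3 4 8 5 2) 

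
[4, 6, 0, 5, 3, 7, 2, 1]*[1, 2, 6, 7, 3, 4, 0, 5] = [3, 0, 1, 4, 7, 5, 6, 2]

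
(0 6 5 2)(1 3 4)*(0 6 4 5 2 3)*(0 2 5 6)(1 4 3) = (0 3 6 5 1 2)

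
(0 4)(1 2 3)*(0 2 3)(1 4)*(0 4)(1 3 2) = (0 3)(1 2 4)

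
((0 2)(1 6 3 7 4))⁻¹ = (0 2)(1 4 7 3 6)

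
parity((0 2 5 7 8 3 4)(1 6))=odd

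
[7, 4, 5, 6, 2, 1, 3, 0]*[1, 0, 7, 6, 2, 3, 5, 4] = [4, 2, 3, 5, 7, 0, 6, 1]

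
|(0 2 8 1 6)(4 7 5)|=15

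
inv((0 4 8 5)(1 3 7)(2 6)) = (0 5 8 4)(1 7 3)(2 6)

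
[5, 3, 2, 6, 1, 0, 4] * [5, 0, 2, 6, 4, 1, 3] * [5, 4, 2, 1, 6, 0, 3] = [4, 3, 2, 1, 5, 0, 6]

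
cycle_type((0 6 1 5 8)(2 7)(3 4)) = 2^2.5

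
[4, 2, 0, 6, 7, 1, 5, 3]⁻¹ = [2, 5, 1, 7, 0, 6, 3, 4]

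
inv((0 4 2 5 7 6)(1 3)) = (0 6 7 5 2 4)(1 3)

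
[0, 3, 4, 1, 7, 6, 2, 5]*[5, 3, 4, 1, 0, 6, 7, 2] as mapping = [0→5, 1→1, 2→0, 3→3, 4→2, 5→7, 6→4, 7→6] 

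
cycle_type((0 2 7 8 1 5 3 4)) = 8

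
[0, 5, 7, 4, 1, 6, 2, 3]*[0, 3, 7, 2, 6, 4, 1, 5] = [0, 4, 5, 6, 3, 1, 7, 2]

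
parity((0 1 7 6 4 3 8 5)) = odd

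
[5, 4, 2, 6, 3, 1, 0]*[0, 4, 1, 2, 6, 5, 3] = [5, 6, 1, 3, 2, 4, 0]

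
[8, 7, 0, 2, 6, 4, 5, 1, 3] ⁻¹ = [2, 7, 3, 8, 5, 6, 4, 1, 0] 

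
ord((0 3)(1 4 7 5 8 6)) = 6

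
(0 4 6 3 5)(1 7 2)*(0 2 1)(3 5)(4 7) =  (0 7 1 4 6 5 2)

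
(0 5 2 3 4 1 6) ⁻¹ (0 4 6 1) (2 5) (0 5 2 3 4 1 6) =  (0 6 5 1) (2 3) 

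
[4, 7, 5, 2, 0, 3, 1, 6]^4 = [0, 7, 5, 2, 4, 3, 1, 6]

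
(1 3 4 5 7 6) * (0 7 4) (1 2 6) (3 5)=(0 7 1 5 4 3) (2 6) 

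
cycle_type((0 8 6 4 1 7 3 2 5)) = 9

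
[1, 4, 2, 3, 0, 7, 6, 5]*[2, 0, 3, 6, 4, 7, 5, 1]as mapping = [0→0, 1→4, 2→3, 3→6, 4→2, 5→1, 6→5, 7→7]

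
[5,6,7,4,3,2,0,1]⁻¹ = [6,7,5,4,3,0,1,2]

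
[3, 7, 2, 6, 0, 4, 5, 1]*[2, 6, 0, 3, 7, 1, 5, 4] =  [3, 4, 0, 5, 2, 7, 1, 6]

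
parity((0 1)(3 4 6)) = odd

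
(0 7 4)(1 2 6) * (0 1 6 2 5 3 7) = (1 5 3 7 4)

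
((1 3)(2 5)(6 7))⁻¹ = (1 3)(2 5)(6 7)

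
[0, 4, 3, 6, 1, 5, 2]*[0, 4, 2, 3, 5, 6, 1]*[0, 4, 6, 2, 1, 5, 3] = [0, 5, 2, 4, 1, 3, 6]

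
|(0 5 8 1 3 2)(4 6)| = 6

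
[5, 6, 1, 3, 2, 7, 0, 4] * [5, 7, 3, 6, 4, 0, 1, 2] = [0, 1, 7, 6, 3, 2, 5, 4]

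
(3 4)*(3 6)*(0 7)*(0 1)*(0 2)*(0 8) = (0 7 1 2 8)(3 4 6)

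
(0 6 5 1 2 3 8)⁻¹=(0 8 3 2 1 5 6)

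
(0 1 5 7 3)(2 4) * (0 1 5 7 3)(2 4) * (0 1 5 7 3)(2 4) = (0 7 1 3 5)(2 4)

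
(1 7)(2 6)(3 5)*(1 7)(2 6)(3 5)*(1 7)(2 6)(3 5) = (1 7)(2 6)(3 5)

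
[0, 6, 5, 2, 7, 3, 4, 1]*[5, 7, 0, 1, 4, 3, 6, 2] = [5, 6, 3, 0, 2, 1, 4, 7]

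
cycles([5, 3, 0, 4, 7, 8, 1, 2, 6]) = (0 5 8 6 1 3 4 7 2)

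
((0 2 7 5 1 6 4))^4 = (0 1 2 6 7 4 5)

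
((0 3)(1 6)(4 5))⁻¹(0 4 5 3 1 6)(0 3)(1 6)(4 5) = (0 6 1 3 5 4)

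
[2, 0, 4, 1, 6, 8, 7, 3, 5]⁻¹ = [1, 3, 0, 7, 2, 8, 4, 6, 5]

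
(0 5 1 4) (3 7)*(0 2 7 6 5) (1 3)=(1 4 2 7) (3 6 5) 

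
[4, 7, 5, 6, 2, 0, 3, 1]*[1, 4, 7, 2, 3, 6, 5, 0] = [3, 0, 6, 5, 7, 1, 2, 4]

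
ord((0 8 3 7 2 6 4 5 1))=9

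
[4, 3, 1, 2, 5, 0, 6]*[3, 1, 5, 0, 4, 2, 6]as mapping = [0→4, 1→0, 2→1, 3→5, 4→2, 5→3, 6→6]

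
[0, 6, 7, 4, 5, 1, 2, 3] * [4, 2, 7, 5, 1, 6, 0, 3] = [4, 0, 3, 1, 6, 2, 7, 5]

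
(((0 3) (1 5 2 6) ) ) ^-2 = (1 2) (5 6) 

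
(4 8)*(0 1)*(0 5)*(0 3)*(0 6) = (0 1 5 3 6)(4 8)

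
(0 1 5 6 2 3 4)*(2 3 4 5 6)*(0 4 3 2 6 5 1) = (1 5 6 2 3)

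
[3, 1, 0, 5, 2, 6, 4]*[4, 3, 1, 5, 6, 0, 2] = [5, 3, 4, 0, 1, 2, 6]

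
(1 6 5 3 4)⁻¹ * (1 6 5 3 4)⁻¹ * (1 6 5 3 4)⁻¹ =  (1 5 4 6 3)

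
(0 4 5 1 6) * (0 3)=(0 4 5 1 6 3)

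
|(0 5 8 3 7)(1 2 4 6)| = 20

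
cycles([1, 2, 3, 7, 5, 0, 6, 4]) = (0 1 2 3 7 4 5)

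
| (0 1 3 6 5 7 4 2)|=8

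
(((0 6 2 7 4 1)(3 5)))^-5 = (0 6 2 7 4 1)(3 5)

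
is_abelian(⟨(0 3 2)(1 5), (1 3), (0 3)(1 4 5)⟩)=no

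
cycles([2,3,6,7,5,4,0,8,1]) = (0 2 6)(1 3 7 8)(4 5)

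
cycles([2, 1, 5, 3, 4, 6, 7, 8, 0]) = (0 2 5 6 7 8)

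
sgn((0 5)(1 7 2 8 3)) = -1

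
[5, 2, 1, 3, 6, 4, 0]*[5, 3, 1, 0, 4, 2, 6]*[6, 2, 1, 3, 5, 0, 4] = [1, 2, 3, 6, 4, 5, 0]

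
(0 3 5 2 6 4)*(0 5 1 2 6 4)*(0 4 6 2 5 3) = (1 5 2 6 4 3)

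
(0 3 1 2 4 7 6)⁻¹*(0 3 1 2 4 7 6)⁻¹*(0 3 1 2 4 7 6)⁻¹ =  (0 4 3 7 1 6 2)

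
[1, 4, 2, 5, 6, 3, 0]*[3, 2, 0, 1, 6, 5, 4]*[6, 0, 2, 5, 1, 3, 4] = [2, 4, 6, 3, 1, 0, 5]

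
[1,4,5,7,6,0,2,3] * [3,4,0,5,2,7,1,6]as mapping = [0→4,1→2,2→7,3→6,4→1,5→3,6→0,7→5]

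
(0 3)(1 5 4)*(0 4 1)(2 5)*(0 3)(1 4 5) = (1 2)(3 5 4)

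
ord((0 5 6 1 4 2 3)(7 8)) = 14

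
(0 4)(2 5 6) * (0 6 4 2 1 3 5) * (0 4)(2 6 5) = (0 6 1 3 2 4 5)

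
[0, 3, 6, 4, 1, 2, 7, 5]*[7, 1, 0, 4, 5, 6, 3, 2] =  [7, 4, 3, 5, 1, 0, 2, 6]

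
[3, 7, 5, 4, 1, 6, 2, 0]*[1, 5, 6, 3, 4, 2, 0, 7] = [3, 7, 2, 4, 5, 0, 6, 1]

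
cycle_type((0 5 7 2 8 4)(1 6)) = 2.6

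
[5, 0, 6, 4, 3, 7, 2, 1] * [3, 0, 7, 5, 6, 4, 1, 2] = [4, 3, 1, 6, 5, 2, 7, 0]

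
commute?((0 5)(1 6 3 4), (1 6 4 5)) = no:(0 5)(1 6 3 4)*(1 6 4 5) = (0 1 4 6 3 5), (1 6 4 5)*(0 5)(1 6 3 4) = (0 5 6 1 3 4)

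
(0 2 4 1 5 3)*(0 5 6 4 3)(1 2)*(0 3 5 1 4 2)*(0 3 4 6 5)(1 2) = (0 6 1 5 4 3 2)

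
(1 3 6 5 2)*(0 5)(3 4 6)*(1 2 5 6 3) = (0 6)(1 4 3)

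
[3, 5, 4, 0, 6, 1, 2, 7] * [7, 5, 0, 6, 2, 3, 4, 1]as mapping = [0→6, 1→3, 2→2, 3→7, 4→4, 5→5, 6→0, 7→1]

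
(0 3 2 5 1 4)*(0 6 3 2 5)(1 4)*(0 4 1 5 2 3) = (0 3 2 4 6)(1 5)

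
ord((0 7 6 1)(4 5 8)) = 12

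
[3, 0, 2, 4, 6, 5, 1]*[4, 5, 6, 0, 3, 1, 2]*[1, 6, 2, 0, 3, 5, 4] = [1, 3, 4, 0, 2, 6, 5]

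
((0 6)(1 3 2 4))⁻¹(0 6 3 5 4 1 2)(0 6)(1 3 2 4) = (0 2 5 1 3 4 6)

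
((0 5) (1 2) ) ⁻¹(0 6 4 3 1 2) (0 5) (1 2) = (1 5 6 4 3 2) 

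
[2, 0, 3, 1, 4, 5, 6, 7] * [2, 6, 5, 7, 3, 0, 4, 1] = [5, 2, 7, 6, 3, 0, 4, 1]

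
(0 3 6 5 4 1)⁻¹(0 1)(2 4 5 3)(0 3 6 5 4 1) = (0 3)(1 4 6 2)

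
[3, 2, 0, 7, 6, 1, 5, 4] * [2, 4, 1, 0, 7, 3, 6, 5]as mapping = [0→0, 1→1, 2→2, 3→5, 4→6, 5→4, 6→3, 7→7]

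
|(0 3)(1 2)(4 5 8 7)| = 4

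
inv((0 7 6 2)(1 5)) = (0 2 6 7)(1 5)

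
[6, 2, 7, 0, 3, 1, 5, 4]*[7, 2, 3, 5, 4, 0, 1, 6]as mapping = [0→1, 1→3, 2→6, 3→7, 4→5, 5→2, 6→0, 7→4]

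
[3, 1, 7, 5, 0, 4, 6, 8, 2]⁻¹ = [4, 1, 8, 0, 5, 3, 6, 2, 7]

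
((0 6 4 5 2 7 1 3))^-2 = (0 1 2 4)(3 7 5 6)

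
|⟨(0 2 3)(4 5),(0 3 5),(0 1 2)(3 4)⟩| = 720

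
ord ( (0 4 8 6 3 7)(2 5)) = 6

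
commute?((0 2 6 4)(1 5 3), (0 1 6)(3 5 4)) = no:(0 2 6 4)(1 5 3)*(0 1 6)(3 5 4) = (0 2)(1 4)(3 6), (0 1 6)(3 5 4)*(0 2 6 4)(1 5 3) = (0 5)(1 4)(2 6)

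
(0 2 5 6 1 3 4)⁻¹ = (0 4 3 1 6 5 2)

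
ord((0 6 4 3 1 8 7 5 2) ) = 9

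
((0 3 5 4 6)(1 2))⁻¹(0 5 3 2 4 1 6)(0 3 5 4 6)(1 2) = (0 3 4 5 1 6 2)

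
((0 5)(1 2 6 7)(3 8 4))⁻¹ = (0 5)(1 7 6 2)(3 4 8)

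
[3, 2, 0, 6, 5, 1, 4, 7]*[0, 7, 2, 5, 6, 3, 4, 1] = [5, 2, 0, 4, 3, 7, 6, 1]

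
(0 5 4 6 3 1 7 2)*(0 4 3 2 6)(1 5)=(0 1 7 6 2 4)(3 5)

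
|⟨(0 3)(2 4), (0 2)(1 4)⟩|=10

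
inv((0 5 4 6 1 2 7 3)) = (0 3 7 2 1 6 4 5)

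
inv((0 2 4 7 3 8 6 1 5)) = (0 5 1 6 8 3 7 4 2)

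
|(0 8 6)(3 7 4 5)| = 12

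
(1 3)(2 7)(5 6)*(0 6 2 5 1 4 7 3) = (0 6 1)(2 3 4 7 5)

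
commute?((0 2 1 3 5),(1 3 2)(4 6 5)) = no:(0 2 1 3 5)*(1 3 2)(4 6 5) = (0 1 2 3 4 6 5),(1 3 2)(4 6 5)*(0 2 1 3 5) = (0 2 3 1 5 4 6)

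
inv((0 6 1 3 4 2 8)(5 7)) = (0 8 2 4 3 1 6)(5 7)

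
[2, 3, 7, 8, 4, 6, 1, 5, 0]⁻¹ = [8, 6, 0, 1, 4, 7, 5, 2, 3]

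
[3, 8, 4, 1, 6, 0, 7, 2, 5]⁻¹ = [5, 3, 7, 0, 2, 8, 4, 6, 1]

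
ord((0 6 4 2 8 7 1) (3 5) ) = 14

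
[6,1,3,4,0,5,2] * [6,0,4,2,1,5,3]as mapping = [0→3,1→0,2→2,3→1,4→6,5→5,6→4]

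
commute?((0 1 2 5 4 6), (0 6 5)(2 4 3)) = no:(0 1 2 5 4 6) * (0 6 5)(2 4 3) = (0 1 4 5 3 2), (0 6 5)(2 4 3) * (0 1 2 5 4 6) = (1 2 6 4 3 5)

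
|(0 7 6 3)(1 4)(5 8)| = 4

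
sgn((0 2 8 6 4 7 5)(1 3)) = -1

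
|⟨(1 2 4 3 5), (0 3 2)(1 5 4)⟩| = 360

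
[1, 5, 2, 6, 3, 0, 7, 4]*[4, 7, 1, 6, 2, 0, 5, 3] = [7, 0, 1, 5, 6, 4, 3, 2]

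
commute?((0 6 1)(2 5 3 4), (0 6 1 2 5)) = no:(0 6 1)(2 5 3 4)*(0 6 1 2 5) = (0 1 6 2)(3 4 5), (0 6 1 2 5)*(0 6 1)(2 5 3 4) = (0 1 5 6)(2 3 4)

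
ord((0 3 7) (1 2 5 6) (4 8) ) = 12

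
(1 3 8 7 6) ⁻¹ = (1 6 7 8 3) 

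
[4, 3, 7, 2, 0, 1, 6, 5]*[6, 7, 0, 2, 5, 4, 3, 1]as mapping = [0→5, 1→2, 2→1, 3→0, 4→6, 5→7, 6→3, 7→4]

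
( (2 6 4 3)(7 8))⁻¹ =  (2 3 4 6)(7 8)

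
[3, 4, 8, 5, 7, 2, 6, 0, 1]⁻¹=[7, 8, 5, 0, 1, 3, 6, 4, 2]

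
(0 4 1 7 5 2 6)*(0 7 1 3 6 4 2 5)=(0 2 4 3 6 7)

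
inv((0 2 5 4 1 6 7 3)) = (0 3 7 6 1 4 5 2)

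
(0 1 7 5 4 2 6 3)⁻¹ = (0 3 6 2 4 5 7 1)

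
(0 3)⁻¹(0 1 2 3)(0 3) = (0 3 1 2)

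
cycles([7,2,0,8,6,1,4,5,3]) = (0 7 5 1 2) (3 8) (4 6) 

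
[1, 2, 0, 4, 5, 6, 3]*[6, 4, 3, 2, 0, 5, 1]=[4, 3, 6, 0, 5, 1, 2]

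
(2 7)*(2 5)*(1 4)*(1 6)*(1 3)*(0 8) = (0 8)(1 4 6 3)(2 7 5)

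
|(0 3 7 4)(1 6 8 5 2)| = 20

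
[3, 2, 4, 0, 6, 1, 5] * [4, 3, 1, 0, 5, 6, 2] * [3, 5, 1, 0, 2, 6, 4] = [3, 5, 6, 2, 1, 0, 4]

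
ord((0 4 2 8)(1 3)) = 4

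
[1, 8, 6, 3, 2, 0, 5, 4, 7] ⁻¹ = [5, 0, 4, 3, 7, 6, 2, 8, 1] 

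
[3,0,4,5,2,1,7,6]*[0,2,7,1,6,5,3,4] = [1,0,6,5,7,2,4,3]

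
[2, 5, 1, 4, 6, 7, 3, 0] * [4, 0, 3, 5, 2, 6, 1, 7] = [3, 6, 0, 2, 1, 7, 5, 4]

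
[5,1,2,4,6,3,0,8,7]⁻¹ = [6,1,2,5,3,0,4,8,7]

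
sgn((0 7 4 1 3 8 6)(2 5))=-1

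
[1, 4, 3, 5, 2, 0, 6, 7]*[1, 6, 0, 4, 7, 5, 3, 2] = [6, 7, 4, 5, 0, 1, 3, 2]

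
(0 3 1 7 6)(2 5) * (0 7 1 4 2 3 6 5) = (0 6 7 5 3 4 2)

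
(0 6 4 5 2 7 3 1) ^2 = (0 4 2 3) (1 6 5 7) 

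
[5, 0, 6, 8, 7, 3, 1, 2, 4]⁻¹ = [1, 6, 7, 5, 8, 0, 2, 4, 3]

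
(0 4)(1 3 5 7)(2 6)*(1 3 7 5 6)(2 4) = (0 2 1 7 3 6 4)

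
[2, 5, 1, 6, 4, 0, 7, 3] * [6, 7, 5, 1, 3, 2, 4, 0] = [5, 2, 7, 4, 3, 6, 0, 1]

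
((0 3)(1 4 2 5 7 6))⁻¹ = (0 3)(1 6 7 5 2 4)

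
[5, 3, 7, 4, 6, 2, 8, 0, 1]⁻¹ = [7, 8, 5, 1, 3, 0, 4, 2, 6]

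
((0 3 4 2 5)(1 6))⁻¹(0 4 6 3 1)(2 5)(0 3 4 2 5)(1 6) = (0 5)(1 4 6 3 2)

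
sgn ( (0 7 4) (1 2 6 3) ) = -1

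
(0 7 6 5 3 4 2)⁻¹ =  (0 2 4 3 5 6 7)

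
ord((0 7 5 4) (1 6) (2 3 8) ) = 12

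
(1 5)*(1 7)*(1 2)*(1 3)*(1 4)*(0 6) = (0 6) (1 5 7 2 3 4) 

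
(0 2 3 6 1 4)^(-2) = (0 1 3)(2 4 6)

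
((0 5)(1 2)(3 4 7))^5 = (0 5)(1 2)(3 7 4)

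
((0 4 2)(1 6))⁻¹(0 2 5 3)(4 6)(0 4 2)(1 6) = (0 5 3 4)(1 2)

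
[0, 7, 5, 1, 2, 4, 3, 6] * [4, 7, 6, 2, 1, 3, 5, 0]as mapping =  [0→4, 1→0, 2→3, 3→7, 4→6, 5→1, 6→2, 7→5]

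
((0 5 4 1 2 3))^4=(0 2 4)(1 5 3)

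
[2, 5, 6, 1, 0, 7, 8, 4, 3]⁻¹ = [4, 3, 0, 8, 7, 1, 2, 5, 6]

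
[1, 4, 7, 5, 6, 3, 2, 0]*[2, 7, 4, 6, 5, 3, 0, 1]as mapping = [0→7, 1→5, 2→1, 3→3, 4→0, 5→6, 6→4, 7→2]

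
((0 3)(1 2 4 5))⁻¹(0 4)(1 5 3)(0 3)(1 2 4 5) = (0 2 1)(3 5)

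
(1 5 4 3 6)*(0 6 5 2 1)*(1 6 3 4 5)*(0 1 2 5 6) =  (0 3 2)(1 5 6)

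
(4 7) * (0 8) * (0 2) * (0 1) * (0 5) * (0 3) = (0 8 2 1 5 3)(4 7)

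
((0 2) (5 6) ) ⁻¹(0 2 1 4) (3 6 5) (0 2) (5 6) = (0 1 4 2) (3 5 6) 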